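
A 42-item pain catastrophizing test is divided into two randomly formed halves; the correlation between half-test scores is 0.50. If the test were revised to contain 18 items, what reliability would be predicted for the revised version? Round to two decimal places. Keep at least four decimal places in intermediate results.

Spearman-Brown correction (n = 2): r_full = 2·0.50/(1 + 0.50) = 0.6667
Length factor from 42 to 18 items: n = 18/42 = 0.4286
r_new = n·r_full / (1 + (n − 1)·r_full) = 0.2857 / 0.6190 ≈ 0.4616

0.46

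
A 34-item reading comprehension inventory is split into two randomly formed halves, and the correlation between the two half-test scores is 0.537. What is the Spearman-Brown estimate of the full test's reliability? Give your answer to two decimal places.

Each half is half the length of the full test, so the full test is n = 2 times a half.
r_full = 2(0.537) / (1 + 0.537)
       = 1.0740 / 1.5370 = 0.6988

0.70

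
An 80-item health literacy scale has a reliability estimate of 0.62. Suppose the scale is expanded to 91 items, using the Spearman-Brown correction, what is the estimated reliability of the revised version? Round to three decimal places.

n = 91/80 = 1.1375
Spearman-Brown: r_new = n·r / (1 + (n − 1)·r)
r_new = (1.1375 × 0.62) / (1 + (1.1375 − 1) × 0.62)
r_new = 0.7052 / 1.0853 ≈ 0.6498

0.650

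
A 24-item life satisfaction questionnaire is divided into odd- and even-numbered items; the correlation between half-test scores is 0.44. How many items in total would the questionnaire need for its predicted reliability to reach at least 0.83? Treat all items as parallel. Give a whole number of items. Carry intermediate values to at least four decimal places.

75

r_full = 2(0.44)/(1 + 0.44) = 0.6111
Solve Spearman-Brown for n: n = 0.83(1 − 0.6111) / [0.6111(1 − 0.83)] = 3.1071
Items = 3.1071 × 24 ≈ 74.57 → 75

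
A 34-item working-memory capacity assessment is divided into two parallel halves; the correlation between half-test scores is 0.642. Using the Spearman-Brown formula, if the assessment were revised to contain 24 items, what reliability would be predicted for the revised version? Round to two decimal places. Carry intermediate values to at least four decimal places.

0.72

First correct the split-half correlation to full-test reliability: r_full = 2 × 0.642 / (1 + 0.642) ≈ 0.7820
Then adjust to 24 items: n = 24/34 = 0.7059
r_new = n·r_full / (1 + (n − 1)·r_full) = 0.5520 / 0.7700 ≈ 0.7169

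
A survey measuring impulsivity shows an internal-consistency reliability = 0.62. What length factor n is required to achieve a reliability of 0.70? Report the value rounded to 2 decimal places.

n = 0.70(1 − 0.62) / [0.62(1 − 0.70)]
  = 0.2660 / 0.1860 = 1.4301

1.43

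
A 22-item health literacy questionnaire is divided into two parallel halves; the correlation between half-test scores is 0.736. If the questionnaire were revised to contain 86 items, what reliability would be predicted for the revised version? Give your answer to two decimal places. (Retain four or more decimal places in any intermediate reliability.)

First correct the split-half correlation to full-test reliability: r_full = 2 × 0.736 / (1 + 0.736) ≈ 0.8479
Then adjust to 86 items: n = 86/22 = 3.9091
r_new = n·r_full / (1 + (n − 1)·r_full) = 3.3145 / 3.4666 ≈ 0.9561

0.96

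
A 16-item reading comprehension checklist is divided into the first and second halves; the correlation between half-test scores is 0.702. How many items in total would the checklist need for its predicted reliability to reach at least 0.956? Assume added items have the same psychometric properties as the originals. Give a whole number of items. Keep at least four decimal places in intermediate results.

Corrected full-test reliability: r_full = 2 × 0.702 / (1 + 0.702) ≈ 0.8249
n = r_tgt(1 − r_full) / [r_full(1 − r_tgt)] = 0.956 × 0.1751 / (0.8249 × 0.044) ≈ 4.6120
Required items = 4.6120 × 16 = 73.79, so 74 items.

74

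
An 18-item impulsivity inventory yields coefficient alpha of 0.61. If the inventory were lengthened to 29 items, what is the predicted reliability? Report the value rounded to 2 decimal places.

0.72

Length ratio n = 29/18 = 1.6111
r_new = 1.6111·0.61 / [1 + (1.6111 − 1)·0.61]
     = 0.9828 / 1.3728 = 0.7159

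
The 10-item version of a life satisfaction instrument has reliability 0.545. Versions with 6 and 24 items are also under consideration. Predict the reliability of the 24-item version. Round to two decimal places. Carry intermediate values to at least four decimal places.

0.74

Only the ratio of lengths matters: n = 24/10 = 2.4000
r_{24} = n·r / (1 + (n − 1)·r) = 1.3080 / 1.7630 ≈ 0.7419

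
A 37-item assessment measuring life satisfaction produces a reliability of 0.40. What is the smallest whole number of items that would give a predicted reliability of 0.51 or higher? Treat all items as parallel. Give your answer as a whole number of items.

58

Invert Spearman-Brown to solve for n:
n = r_target (1 − r_old) / [ r_old (1 − r_target) ]
n = [0.51 × 0.60] / [0.40 × 0.49]
n = 0.3060 / 0.1960 ≈ 1.5612
1.5612 × 37 = 57.76 → 58 items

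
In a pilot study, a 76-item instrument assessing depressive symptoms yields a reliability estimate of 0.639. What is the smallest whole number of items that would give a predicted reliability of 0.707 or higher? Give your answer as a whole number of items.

Rearranging the Spearman-Brown formula for n,
n = r_target (1 − r_old) / [ r_old (1 − r_target) ]
n = 0.707 × (1 − 0.639) / [ 0.639 × (1 − 0.707) ]
  = 0.255227 / 0.187227 = 1.3632
1.3632 × 76 = 103.60 → 104 items

104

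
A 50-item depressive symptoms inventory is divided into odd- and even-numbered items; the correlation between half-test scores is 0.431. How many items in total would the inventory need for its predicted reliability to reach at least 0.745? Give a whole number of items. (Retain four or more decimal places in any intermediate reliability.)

97

r_full = 2(0.431)/(1 + 0.431) = 0.6024
n = r_tgt(1 − r_full) / [r_full(1 − r_tgt)] = 0.745 × 0.3976 / (0.6024 × 0.255) ≈ 1.9283
Required items = 1.9283 × 50 = 96.41, so 97 items.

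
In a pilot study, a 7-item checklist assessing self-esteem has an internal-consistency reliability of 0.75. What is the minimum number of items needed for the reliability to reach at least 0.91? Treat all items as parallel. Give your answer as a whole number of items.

24

Invert Spearman-Brown to solve for n:
n = r_target (1 − r_old) / [ r_old (1 − r_target) ]
n = 0.91 × (1 − 0.75) / [ 0.75 × (1 − 0.91) ]
n = 0.2275 / 0.0675 ≈ 3.3704
3.3704 × 7 = 23.59 → 24 items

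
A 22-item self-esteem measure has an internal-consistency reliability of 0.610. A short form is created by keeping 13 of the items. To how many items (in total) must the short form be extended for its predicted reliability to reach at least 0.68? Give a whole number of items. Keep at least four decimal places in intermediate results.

First, r for the 13-item form: n = 13/22 = 0.5909, so r_13 = 0.5909·0.610/(1 + (0.5909 − 1)·0.610) = 0.4803
Length factor from the short form to reach 0.68: n' = 0.68(1 − 0.4803) / [0.4803(1 − 0.68)] ≈ 2.2993
Items = 2.2993 × 13 ≈ 29.89 → 30

30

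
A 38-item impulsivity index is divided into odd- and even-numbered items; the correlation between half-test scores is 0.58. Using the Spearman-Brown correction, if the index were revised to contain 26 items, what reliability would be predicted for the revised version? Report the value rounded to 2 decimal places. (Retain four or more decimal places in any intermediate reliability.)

0.65

Full-test reliability from the split-half r: r_full = 2(0.58)/(1 + 0.58) = 0.7342
Length factor from 38 to 26 items: n = 26/38 = 0.6842
r_new = n·r_full / (1 + (n − 1)·r_full) = 0.5023 / 0.7681 ≈ 0.6540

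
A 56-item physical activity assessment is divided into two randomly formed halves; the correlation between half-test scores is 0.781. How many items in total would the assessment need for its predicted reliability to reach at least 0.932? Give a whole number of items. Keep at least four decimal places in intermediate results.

Corrected full-test reliability: r_full = 2 × 0.781 / (1 + 0.781) ≈ 0.8770
n = r_tgt(1 − r_full) / [r_full(1 − r_tgt)] = 0.932 × 0.1230 / (0.8770 × 0.068) ≈ 1.9223
Items = 1.9223 × 56 ≈ 107.65 → 108

108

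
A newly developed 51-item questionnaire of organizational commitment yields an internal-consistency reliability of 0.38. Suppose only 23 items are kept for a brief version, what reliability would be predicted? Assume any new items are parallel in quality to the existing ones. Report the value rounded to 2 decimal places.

0.22

n = 23/51 = 0.451
r_new = 0.451·0.38 / [1 + (0.451 − 1)·0.38]
r_new = 0.1714 / 0.7914 ≈ 0.2166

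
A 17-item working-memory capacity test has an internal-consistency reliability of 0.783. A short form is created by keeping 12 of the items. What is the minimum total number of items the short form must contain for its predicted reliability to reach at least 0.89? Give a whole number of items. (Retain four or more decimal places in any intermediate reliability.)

39

First, r for the 12-item form: n = 12/17 = 0.7059, so r_12 = 0.7059·0.783/(1 + (0.7059 − 1)·0.783) = 0.7181
Length factor from the short form to reach 0.89: n' = 0.89(1 − 0.7181) / [0.7181(1 − 0.89)] ≈ 3.1762
Items = 3.1762 × 12 ≈ 38.11 → 39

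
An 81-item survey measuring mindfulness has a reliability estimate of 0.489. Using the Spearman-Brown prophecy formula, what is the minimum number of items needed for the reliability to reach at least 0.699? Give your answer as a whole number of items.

197

Spearman-Brown solved for the length factor n:
n = r*(1 − r) / [ r (1 − r*) ]
n = 0.699(1 − 0.489) / [0.489(1 − 0.699)]
n = 0.357189 / 0.147189 ≈ 2.4267
So the test needs 2.4267 × 81 ≈ 196.56 items; rounding up, 197.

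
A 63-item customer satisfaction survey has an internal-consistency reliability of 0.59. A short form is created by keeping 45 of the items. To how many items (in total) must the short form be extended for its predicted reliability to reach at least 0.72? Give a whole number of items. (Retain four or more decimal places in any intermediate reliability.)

Short-form reliability: n = 45/63 = 0.7143; r_45 = n·r/(1+(n−1)r) ≈ 0.5069
Then solve for n' with r_old = 0.5069, r_target = 0.72: n' = 0.72(1 − 0.5069)/[0.5069(1 − 0.72)] = 2.5014
Items = 2.5014 × 45 ≈ 112.56 → 113

113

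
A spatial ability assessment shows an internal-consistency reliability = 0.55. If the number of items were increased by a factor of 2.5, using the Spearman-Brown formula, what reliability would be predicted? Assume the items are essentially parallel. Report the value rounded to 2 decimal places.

By Spearman-Brown, r_new = n r / (1 + (n − 1) r).
r_new = (2.5 × 0.55) / (1 + (2.5 − 1) × 0.55)
     = 1.3750 / 1.8250 = 0.7534

0.75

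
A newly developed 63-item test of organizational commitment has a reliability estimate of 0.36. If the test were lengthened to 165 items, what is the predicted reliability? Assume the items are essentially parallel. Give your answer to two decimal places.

0.60

Length ratio n = 165/63 = 2.619
Apply the Spearman-Brown prophecy formula, r' = nr / [1 + (n − 1)r]:
r_new = (2.619 × 0.36) / (1 + (2.619 − 1) × 0.36)
r_new = 0.9428 / 1.5828 ≈ 0.5957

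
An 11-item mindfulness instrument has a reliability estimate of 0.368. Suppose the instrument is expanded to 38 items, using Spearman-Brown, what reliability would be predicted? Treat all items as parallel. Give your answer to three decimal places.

Length ratio n = 38/11 = 3.4545
r_new = 3.4545·0.368 / [1 + (3.4545 − 1)·0.368]
r_new = 1.2713 / 1.9033 ≈ 0.6679

0.668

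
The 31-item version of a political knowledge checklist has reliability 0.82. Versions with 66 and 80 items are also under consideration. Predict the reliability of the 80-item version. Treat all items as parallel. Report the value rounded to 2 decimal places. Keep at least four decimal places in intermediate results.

0.92

The 66-item form is not needed; work directly from the 31-item form with n = 80/31 = 2.5806.
r_{80} = n·r / (1 + (n − 1)·r) = 2.1161 / 2.2961 ≈ 0.9216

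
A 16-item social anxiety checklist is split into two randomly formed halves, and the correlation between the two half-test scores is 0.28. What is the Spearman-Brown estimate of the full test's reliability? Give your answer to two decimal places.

The full test is twice the length of either half (n = 2).
r_full = 2(0.28) / (1 + 0.28)
r_full = 0.5600 / 1.2800 ≈ 0.4375

0.44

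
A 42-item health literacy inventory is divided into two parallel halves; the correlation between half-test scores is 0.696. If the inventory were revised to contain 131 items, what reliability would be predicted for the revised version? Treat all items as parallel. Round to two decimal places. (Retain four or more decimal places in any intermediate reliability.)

0.93

Spearman-Brown correction (n = 2): r_full = 2·0.696/(1 + 0.696) = 0.8208
Then adjust to 131 items: n = 131/42 = 3.1190
r_new = n·r_full / (1 + (n − 1)·r_full) = 2.5601 / 2.7393 ≈ 0.9346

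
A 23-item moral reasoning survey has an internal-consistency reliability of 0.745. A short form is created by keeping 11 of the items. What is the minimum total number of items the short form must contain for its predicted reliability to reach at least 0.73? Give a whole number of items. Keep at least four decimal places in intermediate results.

22

First, r for the 11-item form: n = 11/23 = 0.4783, so r_11 = 0.4783·0.745/(1 + (0.4783 − 1)·0.745) = 0.5829
Length factor from the short form to reach 0.73: n' = 0.73(1 − 0.5829) / [0.5829(1 − 0.73)] ≈ 1.9347
Total items = 1.9347 × 11 = 21.28, rounded up to 22.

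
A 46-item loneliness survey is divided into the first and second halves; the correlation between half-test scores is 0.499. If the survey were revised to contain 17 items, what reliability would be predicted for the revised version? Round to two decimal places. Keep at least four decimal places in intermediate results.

0.42

First correct the split-half correlation to full-test reliability: r_full = 2 × 0.499 / (1 + 0.499) ≈ 0.6658
Length factor from 46 to 17 items: n = 17/46 = 0.3696
r_new = n·r_full / (1 + (n − 1)·r_full) = 0.2461 / 0.5803 ≈ 0.4241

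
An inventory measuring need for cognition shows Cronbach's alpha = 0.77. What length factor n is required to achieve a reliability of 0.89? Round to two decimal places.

Spearman-Brown solved for the length factor n:
n = r_target (1 − r_old) / [ r_old (1 − r_target) ]
n = [0.89 × 0.23] / [0.77 × 0.11]
  = 0.2047 / 0.0847 = 2.4168

2.42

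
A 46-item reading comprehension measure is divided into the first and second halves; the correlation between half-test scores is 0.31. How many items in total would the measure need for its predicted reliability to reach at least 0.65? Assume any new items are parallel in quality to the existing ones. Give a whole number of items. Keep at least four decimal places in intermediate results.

r_full = 2(0.31)/(1 + 0.31) = 0.4733
Solve Spearman-Brown for n: n = 0.65(1 − 0.4733) / [0.4733(1 − 0.65)] = 2.0667
Items = 2.0667 × 46 ≈ 95.07 → 96

96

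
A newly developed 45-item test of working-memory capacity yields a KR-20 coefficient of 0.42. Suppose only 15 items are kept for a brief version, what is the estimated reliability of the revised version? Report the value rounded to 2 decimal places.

0.19

The new length is 15/45 = 0.3333 times the old.
r_new = (0.3333 × 0.42) / (1 + (0.3333 − 1) × 0.42)
r_new = 0.1400 / 0.7200 ≈ 0.1944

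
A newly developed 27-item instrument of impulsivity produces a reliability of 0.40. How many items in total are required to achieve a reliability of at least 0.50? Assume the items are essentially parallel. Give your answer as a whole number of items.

Invert Spearman-Brown to solve for n:
n = r*(1 − r) / [ r (1 − r*) ]
n = 0.50(1 − 0.40) / [0.40(1 − 0.50)]
n = 0.3000 / 0.2000 ≈ 1.5000
Items needed = n × 27 = 1.5000 × 27 ≈ 40.50 → round up to 41

41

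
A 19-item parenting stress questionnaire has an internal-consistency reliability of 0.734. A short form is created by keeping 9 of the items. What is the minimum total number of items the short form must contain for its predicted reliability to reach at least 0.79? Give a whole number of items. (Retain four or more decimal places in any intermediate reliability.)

Short-form reliability: n = 9/19 = 0.4737; r_9 = n·r/(1+(n−1)r) ≈ 0.5666
Length factor from the short form to reach 0.79: n' = 0.79(1 − 0.5666) / [0.5666(1 − 0.79)] ≈ 2.8775
Total items = 2.8775 × 9 = 25.90, rounded up to 26.

26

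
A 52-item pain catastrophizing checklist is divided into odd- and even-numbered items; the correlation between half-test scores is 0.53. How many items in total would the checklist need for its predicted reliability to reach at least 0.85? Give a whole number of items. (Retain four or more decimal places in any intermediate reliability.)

131

r_full = 2(0.53)/(1 + 0.53) = 0.6928
Solve Spearman-Brown for n: n = 0.85(1 − 0.6928) / [0.6928(1 − 0.85)] = 2.5127
Items = 2.5127 × 52 ≈ 130.66 → 131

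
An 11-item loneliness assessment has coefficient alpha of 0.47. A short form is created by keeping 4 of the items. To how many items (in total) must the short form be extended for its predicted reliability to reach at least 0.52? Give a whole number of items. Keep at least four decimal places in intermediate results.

14

Short-form reliability: n = 4/11 = 0.3636; r_4 = n·r/(1+(n−1)r) ≈ 0.2438
Then solve for n' with r_old = 0.2438, r_target = 0.52: n' = 0.52(1 − 0.2438)/[0.2438(1 − 0.52)] = 3.3602
Items = 3.3602 × 4 ≈ 13.44 → 14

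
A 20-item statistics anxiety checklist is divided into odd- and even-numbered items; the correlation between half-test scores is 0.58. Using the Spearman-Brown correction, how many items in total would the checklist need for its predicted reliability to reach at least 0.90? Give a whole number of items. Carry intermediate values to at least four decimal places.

66

r_full = 2(0.58)/(1 + 0.58) = 0.7342
Solve Spearman-Brown for n: n = 0.90(1 − 0.7342) / [0.7342(1 − 0.90)] = 3.2582
Items = 3.2582 × 20 ≈ 65.16 → 66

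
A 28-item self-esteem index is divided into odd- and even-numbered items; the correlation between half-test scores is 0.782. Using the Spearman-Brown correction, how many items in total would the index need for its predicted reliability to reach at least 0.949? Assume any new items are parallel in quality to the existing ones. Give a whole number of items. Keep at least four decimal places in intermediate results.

73

Corrected full-test reliability: r_full = 2 × 0.782 / (1 + 0.782) ≈ 0.8777
n = r_tgt(1 − r_full) / [r_full(1 − r_tgt)] = 0.949 × 0.1223 / (0.8777 × 0.051) ≈ 2.5928
Required items = 2.5928 × 28 = 72.60, so 73 items.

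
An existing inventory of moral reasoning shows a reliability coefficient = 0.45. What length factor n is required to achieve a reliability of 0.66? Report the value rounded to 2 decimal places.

2.37

n = 0.66(1 − 0.45) / [0.45(1 − 0.66)]
  = 0.3630 / 0.1530 = 2.3725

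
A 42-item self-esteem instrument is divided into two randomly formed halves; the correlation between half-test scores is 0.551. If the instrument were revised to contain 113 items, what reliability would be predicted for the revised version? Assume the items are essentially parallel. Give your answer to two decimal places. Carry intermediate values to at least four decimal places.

Full-test reliability from the split-half r: r_full = 2(0.551)/(1 + 0.551) = 0.7105
Then adjust to 113 items: n = 113/42 = 2.6905
r_new = n·r_full / (1 + (n − 1)·r_full) = 1.9116 / 2.2011 ≈ 0.8685

0.87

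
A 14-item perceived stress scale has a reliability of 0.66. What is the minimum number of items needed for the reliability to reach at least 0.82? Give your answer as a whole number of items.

33

Invert Spearman-Brown to solve for n:
n = r_target (1 − r_old) / [ r_old (1 − r_target) ]
n = [0.82 × 0.34] / [0.66 × 0.18]
n = 0.2788 / 0.1188 ≈ 2.3468
Items needed = n × 14 = 2.3468 × 14 ≈ 32.86 → round up to 33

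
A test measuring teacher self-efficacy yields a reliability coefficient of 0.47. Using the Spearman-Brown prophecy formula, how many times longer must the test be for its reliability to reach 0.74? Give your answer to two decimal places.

3.21

Spearman-Brown solved for the length factor n:
n = r*(1 − r) / [ r (1 − r*) ]
n = [0.74 × 0.53] / [0.47 × 0.26]
n = 0.3922 / 0.1222 ≈ 3.2095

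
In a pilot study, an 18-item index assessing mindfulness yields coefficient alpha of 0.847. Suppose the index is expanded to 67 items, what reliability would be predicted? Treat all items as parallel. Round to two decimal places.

0.95

n = 67/18 = 3.7222
Spearman-Brown: r_new = n·r / (1 + (n − 1)·r)
r_new = 3.7222·0.847 / [1 + (3.7222 − 1)·0.847]
r_new = 3.1527 / 3.3057 ≈ 0.9537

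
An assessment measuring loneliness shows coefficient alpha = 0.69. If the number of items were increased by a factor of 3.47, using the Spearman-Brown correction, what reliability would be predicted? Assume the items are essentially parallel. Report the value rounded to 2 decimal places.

Spearman-Brown: r_new = n·r / (1 + (n − 1)·r)
r_new = 3.47·0.69 / [1 + (3.47 − 1)·0.69]
     = 2.3943 / 2.7043 = 0.8854

0.89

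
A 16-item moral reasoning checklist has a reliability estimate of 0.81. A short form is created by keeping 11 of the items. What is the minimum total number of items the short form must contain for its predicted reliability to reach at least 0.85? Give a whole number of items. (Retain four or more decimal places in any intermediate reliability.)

Short-form reliability: n = 11/16 = 0.6875; r_11 = n·r/(1+(n−1)r) ≈ 0.7456
Length factor from the short form to reach 0.85: n' = 0.85(1 − 0.7456) / [0.7456(1 − 0.85)] ≈ 1.9335
Items = 1.9335 × 11 ≈ 21.27 → 22

22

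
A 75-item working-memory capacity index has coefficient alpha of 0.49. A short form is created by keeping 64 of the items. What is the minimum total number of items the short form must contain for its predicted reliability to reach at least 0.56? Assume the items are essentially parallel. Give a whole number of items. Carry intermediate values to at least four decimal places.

100

Short-form reliability: n = 64/75 = 0.8533; r_64 = n·r/(1+(n−1)r) ≈ 0.4505
Then solve for n' with r_old = 0.4505, r_target = 0.56: n' = 0.56(1 − 0.4505)/[0.4505(1 − 0.56)] = 1.5524
Items = 1.5524 × 64 ≈ 99.35 → 100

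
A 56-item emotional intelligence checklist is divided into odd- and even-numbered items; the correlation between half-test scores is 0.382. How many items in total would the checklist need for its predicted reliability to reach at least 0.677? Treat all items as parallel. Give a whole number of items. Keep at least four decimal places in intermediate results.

95

r_full = 2(0.382)/(1 + 0.382) = 0.5528
Solve Spearman-Brown for n: n = 0.677(1 − 0.5528) / [0.5528(1 − 0.677)] = 1.6956
Items = 1.6956 × 56 ≈ 94.95 → 95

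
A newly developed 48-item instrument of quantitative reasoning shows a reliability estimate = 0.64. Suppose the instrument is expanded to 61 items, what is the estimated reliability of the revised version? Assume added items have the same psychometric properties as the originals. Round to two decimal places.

0.69

Length ratio n = 61/48 = 1.2708
Apply the Spearman-Brown prophecy formula, r' = nr / [1 + (n − 1)r]:
r_new = (1.2708 × 0.64) / (1 + (1.2708 − 1) × 0.64)
r_new = 0.8133 / 1.1733 ≈ 0.6932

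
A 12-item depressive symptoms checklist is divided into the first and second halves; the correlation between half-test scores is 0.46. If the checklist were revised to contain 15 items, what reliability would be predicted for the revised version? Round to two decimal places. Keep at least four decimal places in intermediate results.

Spearman-Brown correction (n = 2): r_full = 2·0.46/(1 + 0.46) = 0.6301
Length factor from 12 to 15 items: n = 15/12 = 1.2500
r_new = n·r_full / (1 + (n − 1)·r_full) = 0.7876 / 1.1575 ≈ 0.6804

0.68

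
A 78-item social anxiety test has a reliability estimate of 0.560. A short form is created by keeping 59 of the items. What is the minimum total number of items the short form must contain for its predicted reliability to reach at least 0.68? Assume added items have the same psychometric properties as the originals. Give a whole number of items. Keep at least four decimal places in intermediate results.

Short-form reliability: n = 59/78 = 0.7564; r_59 = n·r/(1+(n−1)r) ≈ 0.4905
Length factor from the short form to reach 0.68: n' = 0.68(1 − 0.4905) / [0.4905(1 − 0.68)] ≈ 2.2073
Items = 2.2073 × 59 ≈ 130.23 → 131

131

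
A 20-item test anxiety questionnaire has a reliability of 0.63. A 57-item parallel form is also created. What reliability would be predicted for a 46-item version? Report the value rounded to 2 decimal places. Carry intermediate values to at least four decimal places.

0.80

Only the ratio of lengths matters: n = 46/20 = 2.3000
r_{46} = n·r / (1 + (n − 1)·r) = 1.4490 / 1.8190 ≈ 0.7966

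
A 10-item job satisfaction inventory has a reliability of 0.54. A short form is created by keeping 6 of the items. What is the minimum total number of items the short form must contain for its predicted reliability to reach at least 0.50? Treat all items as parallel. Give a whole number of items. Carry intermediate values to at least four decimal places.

Short-form reliability: n = 6/10 = 0.6000; r_6 = n·r/(1+(n−1)r) ≈ 0.4133
Length factor from the short form to reach 0.50: n' = 0.50(1 − 0.4133) / [0.4133(1 − 0.50)] ≈ 1.4195
Total items = 1.4195 × 6 = 8.52, rounded up to 9.

9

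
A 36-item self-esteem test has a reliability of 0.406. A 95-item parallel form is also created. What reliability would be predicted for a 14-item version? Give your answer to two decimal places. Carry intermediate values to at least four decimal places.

0.21

The 95-item form is not needed; work directly from the 36-item form with n = 14/36 = 0.3889.
r_{14} = n·r / (1 + (n − 1)·r) = 0.1579 / 0.7519 ≈ 0.2100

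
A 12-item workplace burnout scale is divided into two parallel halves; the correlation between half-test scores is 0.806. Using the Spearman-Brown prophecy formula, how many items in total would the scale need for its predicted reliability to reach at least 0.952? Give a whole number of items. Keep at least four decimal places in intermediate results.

29

Corrected full-test reliability: r_full = 2 × 0.806 / (1 + 0.806) ≈ 0.8926
n = r_tgt(1 − r_full) / [r_full(1 − r_tgt)] = 0.952 × 0.1074 / (0.8926 × 0.048) ≈ 2.3864
Required items = 2.3864 × 12 = 28.64, so 29 items.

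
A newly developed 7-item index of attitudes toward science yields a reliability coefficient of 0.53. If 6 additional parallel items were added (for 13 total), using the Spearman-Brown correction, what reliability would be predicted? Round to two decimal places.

0.68

n = 13/7 = 1.8571
By Spearman-Brown, r_new = n r / (1 + (n − 1) r).
r_new = 1.8571·0.53 / [1 + (1.8571 − 1)·0.53]
     = 0.9843 / 1.4543 = 0.6768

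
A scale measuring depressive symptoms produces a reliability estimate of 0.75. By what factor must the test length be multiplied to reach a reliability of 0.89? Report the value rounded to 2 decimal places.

2.70

Spearman-Brown solved for the length factor n:
n = r*(1 − r) / [ r (1 − r*) ]
n = 0.89(1 − 0.75) / [0.75(1 − 0.89)]
  = 0.2225 / 0.0825 = 2.6970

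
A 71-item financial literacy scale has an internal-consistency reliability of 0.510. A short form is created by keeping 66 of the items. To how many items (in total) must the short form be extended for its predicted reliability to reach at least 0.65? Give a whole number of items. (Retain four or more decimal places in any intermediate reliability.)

Short-form reliability: n = 66/71 = 0.9296; r_66 = n·r/(1+(n−1)r) ≈ 0.4918
Length factor from the short form to reach 0.65: n' = 0.65(1 − 0.4918) / [0.4918(1 − 0.65)] ≈ 1.9191
Total items = 1.9191 × 66 = 126.66, rounded up to 127.

127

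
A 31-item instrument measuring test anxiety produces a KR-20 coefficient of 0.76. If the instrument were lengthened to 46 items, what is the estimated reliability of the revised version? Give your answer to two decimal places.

Length ratio n = 46/31 = 1.4839
Spearman-Brown: r_new = n·r / (1 + (n − 1)·r)
r_new = 1.4839·0.76 / [1 + (1.4839 − 1)·0.76]
r_new = 1.1278 / 1.3678 ≈ 0.8245

0.82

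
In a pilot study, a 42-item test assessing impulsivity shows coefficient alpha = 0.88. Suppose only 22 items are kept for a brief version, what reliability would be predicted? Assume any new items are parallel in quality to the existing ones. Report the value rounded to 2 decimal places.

0.79

n = 22/42 = 0.5238
r_new = 0.5238·0.88 / [1 + (0.5238 − 1)·0.88]
r_new = 0.4609 / 0.5809 ≈ 0.7934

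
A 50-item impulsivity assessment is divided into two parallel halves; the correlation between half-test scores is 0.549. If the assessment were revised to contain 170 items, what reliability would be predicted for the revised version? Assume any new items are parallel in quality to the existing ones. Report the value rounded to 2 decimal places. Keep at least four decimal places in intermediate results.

Full-test reliability from the split-half r: r_full = 2(0.549)/(1 + 0.549) = 0.7088
Length factor from 50 to 170 items: n = 170/50 = 3.4000
r_new = n·r_full / (1 + (n − 1)·r_full) = 2.4099 / 2.7011 ≈ 0.8922

0.89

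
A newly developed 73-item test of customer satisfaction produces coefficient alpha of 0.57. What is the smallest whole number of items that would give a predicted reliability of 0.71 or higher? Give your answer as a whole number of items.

n = 0.71(1 − 0.57) / [0.57(1 − 0.71)]
  = 0.3053 / 0.1653 = 1.8469
1.8469 × 73 = 134.82 → 135 items

135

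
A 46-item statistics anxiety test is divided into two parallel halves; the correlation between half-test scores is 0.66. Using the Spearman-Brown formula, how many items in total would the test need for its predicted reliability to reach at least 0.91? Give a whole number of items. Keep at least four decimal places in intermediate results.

120

r_full = 2(0.66)/(1 + 0.66) = 0.7952
Solve Spearman-Brown for n: n = 0.91(1 − 0.7952) / [0.7952(1 − 0.91)] = 2.6041
Required items = 2.6041 × 46 = 119.79, so 120 items.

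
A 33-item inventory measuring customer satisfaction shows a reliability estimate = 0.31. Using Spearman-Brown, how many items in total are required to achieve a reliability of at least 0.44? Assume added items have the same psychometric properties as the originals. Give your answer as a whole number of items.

n = 0.44 × (1 − 0.31) / [ 0.31 × (1 − 0.44) ]
n = 0.3036 / 0.1736 ≈ 1.7488
1.7488 × 33 = 57.71 → 58 items

58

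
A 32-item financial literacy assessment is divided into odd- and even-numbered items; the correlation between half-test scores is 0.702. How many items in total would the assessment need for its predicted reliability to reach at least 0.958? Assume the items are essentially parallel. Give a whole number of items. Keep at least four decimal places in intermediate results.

155

Corrected full-test reliability: r_full = 2 × 0.702 / (1 + 0.702) ≈ 0.8249
n = r_tgt(1 − r_full) / [r_full(1 − r_tgt)] = 0.958 × 0.1751 / (0.8249 × 0.042) ≈ 4.8417
Required items = 4.8417 × 32 = 154.93, so 155 items.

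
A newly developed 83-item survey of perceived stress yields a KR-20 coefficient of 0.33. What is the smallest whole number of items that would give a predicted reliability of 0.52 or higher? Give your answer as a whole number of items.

n = [0.52 × 0.67] / [0.33 × 0.48]
  = 0.3484 / 0.1584 = 2.1995
2.1995 × 83 = 182.56 → 183 items

183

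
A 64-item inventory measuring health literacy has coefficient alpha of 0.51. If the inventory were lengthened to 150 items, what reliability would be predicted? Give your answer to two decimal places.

n = 150/64 = 2.3438
Spearman-Brown: r_new = n·r / (1 + (n − 1)·r)
r_new = 2.3438·0.51 / [1 + (2.3438 − 1)·0.51]
r_new = 1.1953 / 1.6853 ≈ 0.7093

0.71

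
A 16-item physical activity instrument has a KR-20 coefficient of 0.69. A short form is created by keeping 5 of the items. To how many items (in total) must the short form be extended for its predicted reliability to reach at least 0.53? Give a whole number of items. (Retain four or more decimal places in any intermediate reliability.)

First, r for the 5-item form: n = 5/16 = 0.3125, so r_5 = 0.3125·0.69/(1 + (0.3125 − 1)·0.69) = 0.4102
Then solve for n' with r_old = 0.4102, r_target = 0.53: n' = 0.53(1 − 0.4102)/[0.4102(1 − 0.53)] = 1.6214
Total items = 1.6214 × 5 = 8.11, rounded up to 9.

9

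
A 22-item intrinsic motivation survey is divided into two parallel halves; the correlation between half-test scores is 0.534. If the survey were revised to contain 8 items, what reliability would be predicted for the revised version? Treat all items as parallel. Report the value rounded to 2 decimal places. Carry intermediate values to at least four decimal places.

First correct the split-half correlation to full-test reliability: r_full = 2 × 0.534 / (1 + 0.534) ≈ 0.6962
Length factor from 22 to 8 items: n = 8/22 = 0.3636
r_new = n·r_full / (1 + (n − 1)·r_full) = 0.2531 / 0.5569 ≈ 0.4545

0.45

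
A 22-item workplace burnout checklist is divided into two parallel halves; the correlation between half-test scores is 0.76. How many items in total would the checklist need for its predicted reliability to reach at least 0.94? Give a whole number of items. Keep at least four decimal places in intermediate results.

Corrected full-test reliability: r_full = 2 × 0.76 / (1 + 0.76) ≈ 0.8636
Solve Spearman-Brown for n: n = 0.94(1 − 0.8636) / [0.8636(1 − 0.94)] = 2.4744
Items = 2.4744 × 22 ≈ 54.44 → 55

55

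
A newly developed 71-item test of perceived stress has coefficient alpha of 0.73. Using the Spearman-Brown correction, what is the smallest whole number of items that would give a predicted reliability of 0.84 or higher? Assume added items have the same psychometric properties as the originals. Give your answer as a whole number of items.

138

n = 0.84 × (1 − 0.73) / [ 0.73 × (1 − 0.84) ]
n = 0.2268 / 0.1168 ≈ 1.9418
So the test needs 1.9418 × 71 ≈ 137.87 items; rounding up, 138.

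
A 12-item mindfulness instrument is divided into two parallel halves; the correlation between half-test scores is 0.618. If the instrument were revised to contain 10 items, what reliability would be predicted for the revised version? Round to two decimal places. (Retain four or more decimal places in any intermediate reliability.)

0.73

Full-test reliability from the split-half r: r_full = 2(0.618)/(1 + 0.618) = 0.7639
Then adjust to 10 items: n = 10/12 = 0.8333
r_new = n·r_full / (1 + (n − 1)·r_full) = 0.6366 / 0.8727 ≈ 0.7295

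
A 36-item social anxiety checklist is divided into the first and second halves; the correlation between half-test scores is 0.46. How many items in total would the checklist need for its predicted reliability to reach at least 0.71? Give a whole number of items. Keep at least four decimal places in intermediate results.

52

r_full = 2(0.46)/(1 + 0.46) = 0.6301
Solve Spearman-Brown for n: n = 0.71(1 − 0.6301) / [0.6301(1 − 0.71)] = 1.4373
Required items = 1.4373 × 36 = 51.74, so 52 items.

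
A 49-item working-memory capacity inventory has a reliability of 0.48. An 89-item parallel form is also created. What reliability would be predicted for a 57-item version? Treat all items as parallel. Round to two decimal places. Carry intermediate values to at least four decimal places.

The 89-item form is not needed; work directly from the 49-item form with n = 57/49 = 1.1633.
r_{57} = n·r / (1 + (n − 1)·r) = 0.5584 / 1.0784 ≈ 0.5178

0.52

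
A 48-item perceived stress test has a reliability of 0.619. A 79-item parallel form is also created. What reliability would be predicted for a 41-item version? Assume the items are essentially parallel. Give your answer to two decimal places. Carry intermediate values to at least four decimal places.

0.58

Only the ratio of lengths matters: n = 41/48 = 0.8542
r_{41} = n·r / (1 + (n − 1)·r) = 0.5287 / 0.9097 ≈ 0.5812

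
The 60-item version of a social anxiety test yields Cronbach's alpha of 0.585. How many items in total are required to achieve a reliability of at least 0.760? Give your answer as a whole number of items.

Invert Spearman-Brown to solve for n:
n = r*(1 − r) / [ r (1 − r*) ]
n = [0.760 × 0.415] / [0.585 × 0.240]
n = 0.315400 / 0.140400 ≈ 2.2464
2.2464 × 60 = 134.78 → 135 items

135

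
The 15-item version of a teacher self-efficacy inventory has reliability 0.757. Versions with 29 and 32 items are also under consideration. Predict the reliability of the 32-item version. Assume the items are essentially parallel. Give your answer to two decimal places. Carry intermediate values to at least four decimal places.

The 29-item form is not needed; work directly from the 15-item form with n = 32/15 = 2.1333.
r_{32} = n·r / (1 + (n − 1)·r) = 1.6149 / 1.8579 ≈ 0.8692

0.87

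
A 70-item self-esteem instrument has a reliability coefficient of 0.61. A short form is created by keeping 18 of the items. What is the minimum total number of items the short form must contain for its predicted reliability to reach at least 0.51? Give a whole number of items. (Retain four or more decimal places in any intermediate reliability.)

First, r for the 18-item form: n = 18/70 = 0.2571, so r_18 = 0.2571·0.61/(1 + (0.2571 − 1)·0.61) = 0.2868
Then solve for n' with r_old = 0.2868, r_target = 0.51: n' = 0.51(1 − 0.2868)/[0.2868(1 − 0.51)] = 2.5883
Total items = 2.5883 × 18 = 46.59, rounded up to 47.

47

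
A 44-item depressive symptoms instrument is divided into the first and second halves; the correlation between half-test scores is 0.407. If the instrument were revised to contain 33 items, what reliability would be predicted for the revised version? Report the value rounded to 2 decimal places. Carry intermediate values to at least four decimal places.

First correct the split-half correlation to full-test reliability: r_full = 2 × 0.407 / (1 + 0.407) ≈ 0.5785
Then adjust to 33 items: n = 33/44 = 0.7500
r_new = n·r_full / (1 + (n − 1)·r_full) = 0.4339 / 0.8554 ≈ 0.5072

0.51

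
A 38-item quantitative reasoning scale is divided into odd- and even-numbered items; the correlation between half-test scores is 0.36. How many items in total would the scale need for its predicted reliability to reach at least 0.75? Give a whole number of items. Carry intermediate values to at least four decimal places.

Corrected full-test reliability: r_full = 2 × 0.36 / (1 + 0.36) ≈ 0.5294
n = r_tgt(1 − r_full) / [r_full(1 − r_tgt)] = 0.75 × 0.4706 / (0.5294 × 0.25) ≈ 2.6668
Required items = 2.6668 × 38 = 101.34, so 102 items.

102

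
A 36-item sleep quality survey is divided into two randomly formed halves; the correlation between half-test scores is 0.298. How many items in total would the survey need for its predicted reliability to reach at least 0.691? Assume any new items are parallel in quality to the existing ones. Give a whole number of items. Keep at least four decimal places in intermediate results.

95

Corrected full-test reliability: r_full = 2 × 0.298 / (1 + 0.298) ≈ 0.4592
n = r_tgt(1 − r_full) / [r_full(1 − r_tgt)] = 0.691 × 0.5408 / (0.4592 × 0.309) ≈ 2.6336
Required items = 2.6336 × 36 = 94.81, so 95 items.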